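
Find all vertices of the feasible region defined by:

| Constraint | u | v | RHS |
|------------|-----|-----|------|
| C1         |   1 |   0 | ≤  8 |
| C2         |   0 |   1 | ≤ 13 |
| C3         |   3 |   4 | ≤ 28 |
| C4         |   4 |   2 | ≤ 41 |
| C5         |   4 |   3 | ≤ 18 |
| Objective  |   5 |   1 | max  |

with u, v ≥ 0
Each vertex is the intersection of two constraint boundaries that also satisfies all remaining constraints:
  u = 0 and v = 0 → (0, 0)
  4u + 3v = 18 and v = 0 → (4.5, 0)
  4u + 3v = 18 and u = 0 → (0, 6)

Vertices: (0, 0), (4.5, 0), (0, 6)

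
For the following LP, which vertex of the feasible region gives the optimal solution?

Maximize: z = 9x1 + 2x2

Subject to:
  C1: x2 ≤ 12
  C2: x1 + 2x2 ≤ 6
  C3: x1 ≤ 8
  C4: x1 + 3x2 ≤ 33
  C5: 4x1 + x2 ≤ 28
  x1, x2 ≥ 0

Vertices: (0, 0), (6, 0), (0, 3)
(6, 0) with z = 54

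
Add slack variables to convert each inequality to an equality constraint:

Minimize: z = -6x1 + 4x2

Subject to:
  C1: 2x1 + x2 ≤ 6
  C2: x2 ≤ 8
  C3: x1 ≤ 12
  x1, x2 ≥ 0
min z = -6x1 + 4x2

s.t.
  2x1 + x2 + s1 = 6
  x2 + s2 = 8
  x1 + s3 = 12
  x1, x2, s1, s2, s3 ≥ 0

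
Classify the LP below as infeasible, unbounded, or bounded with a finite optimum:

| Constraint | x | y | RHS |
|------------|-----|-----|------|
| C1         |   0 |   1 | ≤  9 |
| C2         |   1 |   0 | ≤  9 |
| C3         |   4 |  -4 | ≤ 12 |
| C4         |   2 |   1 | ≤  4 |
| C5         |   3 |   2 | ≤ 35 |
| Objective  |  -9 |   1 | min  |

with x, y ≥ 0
The point (2, 0) satisfies every constraint, so the LP is feasible; the constraints give x ≤ 9 and y ≤ 9, which with x, y ≥ 0 keep the feasible region inside a bounded box. A feasible, bounded LP attains a finite optimum at a vertex.

Evaluating z = -9x + y at each vertex:
  (0, 0): z = 0
  (2, 0): z = -18
  (0, 4): z = 4

Bounded optimum: z* = -18 at (2, 0).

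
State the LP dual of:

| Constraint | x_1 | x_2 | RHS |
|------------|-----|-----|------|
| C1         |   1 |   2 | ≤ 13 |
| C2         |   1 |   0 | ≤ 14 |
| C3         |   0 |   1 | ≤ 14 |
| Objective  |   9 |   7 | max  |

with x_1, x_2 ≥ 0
Minimize: z = 13y1 + 14y2 + 14y3

Subject to:
  C1: -y1 - y2 ≤ -9
  C2: -2y1 - y3 ≤ -7
  y1, y2, y3 ≥ 0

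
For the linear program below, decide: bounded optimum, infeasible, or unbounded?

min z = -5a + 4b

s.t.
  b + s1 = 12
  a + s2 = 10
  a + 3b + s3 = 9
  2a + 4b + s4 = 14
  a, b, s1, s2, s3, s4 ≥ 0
The point (7, 0) satisfies every constraint, so the LP is feasible; the constraints give a ≤ 10 and b ≤ 12, which with a, b ≥ 0 keep the feasible region inside a bounded box. A feasible, bounded LP attains a finite optimum at a vertex.

Bounded optimum: z* = -35 at (7, 0).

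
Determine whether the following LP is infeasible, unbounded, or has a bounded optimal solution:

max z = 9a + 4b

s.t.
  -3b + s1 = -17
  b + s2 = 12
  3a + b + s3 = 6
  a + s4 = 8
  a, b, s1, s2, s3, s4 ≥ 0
The point (0, 6) satisfies every constraint, so the LP is feasible; the constraints give a ≤ 8 and b ≤ 12, which with a, b ≥ 0 keep the feasible region inside a bounded box. A feasible, bounded LP attains a finite optimum at a vertex.

Evaluating z = 9a + 4b at each vertex:
  (0, 5.667): z = 22.67
  (0.1111, 5.667): z = 23.67
  (0, 6): z = 24

The LP has an optimal solution: (0, 6) with z = 24.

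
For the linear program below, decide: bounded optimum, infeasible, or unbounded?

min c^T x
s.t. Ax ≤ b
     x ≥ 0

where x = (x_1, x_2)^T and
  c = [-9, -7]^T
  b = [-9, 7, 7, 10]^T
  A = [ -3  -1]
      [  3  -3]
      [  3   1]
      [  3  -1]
One constraint requires 3x_1 + x_2 ≤ 7, while the constraint -3x_1 - x_2 ≤ -9 is equivalent to 3x_1 + x_2 ≥ 9. Together they would need 9 ≤ 3x_1 + x_2 ≤ 7, which is impossible since 9 > 7. No point satisfies all constraints.

Infeasible: no point satisfies all constraints simultaneously.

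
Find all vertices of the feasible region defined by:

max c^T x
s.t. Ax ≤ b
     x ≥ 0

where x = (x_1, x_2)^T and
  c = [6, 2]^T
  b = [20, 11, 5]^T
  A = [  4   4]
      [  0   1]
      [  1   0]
Each vertex is the intersection of two constraint boundaries that also satisfies all remaining constraints:
  x_1 = 0 and x_2 = 0 → (0, 0)
  4x_1 + 4x_2 = 20 and x_1 = 5 → (5, 0)
  4x_1 + 4x_2 = 20 and x_1 = 0 → (0, 5)

Vertices: (0, 0), (5, 0), (0, 5)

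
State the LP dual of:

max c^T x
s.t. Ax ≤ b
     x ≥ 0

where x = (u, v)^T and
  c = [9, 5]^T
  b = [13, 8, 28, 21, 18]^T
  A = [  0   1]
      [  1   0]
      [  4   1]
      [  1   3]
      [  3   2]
Minimize: z = 13y1 + 8y2 + 28y3 + 21y4 + 18y5

Subject to:
  C1: -y2 - 4y3 - y4 - 3y5 ≤ -9
  C2: -y1 - y3 - 3y4 - 2y5 ≤ -5
  y1, y2, y3, y4, y5 ≥ 0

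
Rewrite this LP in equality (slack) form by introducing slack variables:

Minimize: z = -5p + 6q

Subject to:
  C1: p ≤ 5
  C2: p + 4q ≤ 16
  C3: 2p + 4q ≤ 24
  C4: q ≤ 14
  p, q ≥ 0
min z = -5p + 6q

s.t.
  p + s1 = 5
  p + 4q + s2 = 16
  2p + 4q + s3 = 24
  q + s4 = 14
  p, q, s1, s2, s3, s4 ≥ 0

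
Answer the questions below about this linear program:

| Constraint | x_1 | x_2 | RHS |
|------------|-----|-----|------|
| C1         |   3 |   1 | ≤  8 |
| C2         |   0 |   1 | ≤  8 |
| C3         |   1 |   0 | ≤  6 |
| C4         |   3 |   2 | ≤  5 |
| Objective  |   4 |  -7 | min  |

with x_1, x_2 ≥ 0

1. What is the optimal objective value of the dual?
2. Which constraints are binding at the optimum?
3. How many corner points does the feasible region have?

1. -17.5 (by strong duality, equal to the primal optimum)
2. C4, x_1 ≥ 0
3. 3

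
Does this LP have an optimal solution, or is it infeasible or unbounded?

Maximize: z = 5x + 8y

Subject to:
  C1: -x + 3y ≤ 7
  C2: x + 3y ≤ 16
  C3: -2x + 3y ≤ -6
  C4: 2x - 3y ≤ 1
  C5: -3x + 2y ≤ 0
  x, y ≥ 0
C4 requires 2x - 3y ≤ 1, while C3 (-2x + 3y ≤ -6) is equivalent to 2x - 3y ≥ 6. Together they would need 6 ≤ 2x - 3y ≤ 1, which is impossible since 6 > 1. No point satisfies all constraints.

Infeasible — the constraint set is empty.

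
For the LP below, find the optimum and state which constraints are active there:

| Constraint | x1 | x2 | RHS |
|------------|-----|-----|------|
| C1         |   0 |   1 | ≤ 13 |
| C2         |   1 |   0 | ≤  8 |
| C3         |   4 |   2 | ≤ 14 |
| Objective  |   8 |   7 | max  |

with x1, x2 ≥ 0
Optimal: x1 = 0, x2 = 7
Slack at optimum:
  C1: slack = 6
  C2: slack = 8
  C3: slack = 0 (binding)
  x1 ≥ 0: x1 = 0 (binding)
  x2 ≥ 0: x2 = 7
Binding constraints: C3, x1 ≥ 0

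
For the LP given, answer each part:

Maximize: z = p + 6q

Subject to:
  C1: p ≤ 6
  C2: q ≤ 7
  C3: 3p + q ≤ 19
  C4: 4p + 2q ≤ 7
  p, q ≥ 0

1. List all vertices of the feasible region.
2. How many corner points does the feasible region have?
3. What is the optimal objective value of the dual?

1. (0, 0), (1.75, 0), (0, 3.5)
2. 3
3. 21 (by strong duality, equal to the primal optimum)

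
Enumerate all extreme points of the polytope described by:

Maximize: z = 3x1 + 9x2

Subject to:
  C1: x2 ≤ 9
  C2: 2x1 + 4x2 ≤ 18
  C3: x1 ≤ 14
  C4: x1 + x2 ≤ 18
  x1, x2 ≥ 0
Each vertex is the intersection of two constraint boundaries that also satisfies all remaining constraints:
  x1 = 0 and x2 = 0 → (0, 0)
  2x1 + 4x2 = 18 and x2 = 0 → (9, 0)
  2x1 + 4x2 = 18 and x1 = 0 → (0, 4.5)

Vertices: (0, 0), (9, 0), (0, 4.5)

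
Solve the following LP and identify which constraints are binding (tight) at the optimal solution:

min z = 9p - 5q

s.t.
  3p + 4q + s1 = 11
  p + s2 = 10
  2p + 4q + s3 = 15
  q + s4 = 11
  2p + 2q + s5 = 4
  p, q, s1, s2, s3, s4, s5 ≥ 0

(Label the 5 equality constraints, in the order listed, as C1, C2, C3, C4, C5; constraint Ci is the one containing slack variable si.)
Optimal: p = 0, q = 2
Slack at optimum:
  C1: slack = 3
  C2: slack = 10
  C3: slack = 7
  C4: slack = 9
  C5: slack = 0 (binding)
  p ≥ 0: p = 0 (binding)
  q ≥ 0: q = 2
Binding constraints: C5, p ≥ 0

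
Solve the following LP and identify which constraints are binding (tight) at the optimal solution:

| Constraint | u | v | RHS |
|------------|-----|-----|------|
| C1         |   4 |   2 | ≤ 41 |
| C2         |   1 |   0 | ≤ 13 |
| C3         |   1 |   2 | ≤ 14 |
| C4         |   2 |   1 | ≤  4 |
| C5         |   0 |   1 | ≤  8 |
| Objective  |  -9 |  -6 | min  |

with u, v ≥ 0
Optimal: u = 0, v = 4
Slack at optimum:
  C1: slack = 33
  C2: slack = 13
  C3: slack = 6
  C4: slack = 0 (binding)
  C5: slack = 4
  u ≥ 0: u = 0 (binding)
  v ≥ 0: v = 4
Binding constraints: C4, u ≥ 0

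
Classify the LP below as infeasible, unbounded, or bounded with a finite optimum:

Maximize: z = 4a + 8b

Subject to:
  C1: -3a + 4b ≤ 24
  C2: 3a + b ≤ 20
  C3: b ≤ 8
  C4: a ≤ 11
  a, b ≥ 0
The point (4, 8) satisfies every constraint, so the LP is feasible; the constraints give a ≤ 11 and b ≤ 8, which with a, b ≥ 0 keep the feasible region inside a bounded box. A feasible, bounded LP attains a finite optimum at a vertex.

The LP has an optimal solution: (4, 8) with z = 80.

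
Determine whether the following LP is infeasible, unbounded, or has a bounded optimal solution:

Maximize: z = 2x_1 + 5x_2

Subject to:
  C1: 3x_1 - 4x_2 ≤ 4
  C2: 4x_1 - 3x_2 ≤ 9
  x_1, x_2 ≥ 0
Feasible point: (0, 0) satisfies every constraint, so the LP is feasible.
Direction d = (0, 1): for each constraint row a, a·d ≤ 0 —
  (3)(0) + (-4)(1) = -4 ≤ 0
  (4)(0) + (-3)(1) = -3 ≤ 0
and d ≥ 0, so (0, 0) + t·d stays feasible for every t ≥ 0. Along this ray z = 2x_1 + 5x_2 changes by 5 per unit t, so z → +∞.

Unbounded — the objective can increase without bound over the feasible region.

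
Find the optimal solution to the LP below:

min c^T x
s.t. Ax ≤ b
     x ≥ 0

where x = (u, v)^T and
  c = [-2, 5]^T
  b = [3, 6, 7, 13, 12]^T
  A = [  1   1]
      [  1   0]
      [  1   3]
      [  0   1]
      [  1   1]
Each vertex is the intersection of two constraint boundaries that also satisfies all remaining constraints:
  u = 0 and v = 0 → (0, 0)
  u + v = 3 and v = 0 → (3, 0)
  u + v = 3 and u + 3v = 7 → (1, 2)
  u + 3v = 7 and u = 0 → (0, 2.333)

Evaluating z = -2u + 5v at each vertex:
  (0, 0): z = 0
  (3, 0): z = -6
  (1, 2): z = 8
  (0, 2.333): z = 11.67

The minimum is at (3, 0) with z = -6.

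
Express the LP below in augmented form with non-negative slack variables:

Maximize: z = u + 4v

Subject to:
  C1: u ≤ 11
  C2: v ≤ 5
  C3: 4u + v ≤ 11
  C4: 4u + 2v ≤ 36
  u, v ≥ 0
max z = u + 4v

s.t.
  u + s1 = 11
  v + s2 = 5
  4u + v + s3 = 11
  4u + 2v + s4 = 36
  u, v, s1, s2, s3, s4 ≥ 0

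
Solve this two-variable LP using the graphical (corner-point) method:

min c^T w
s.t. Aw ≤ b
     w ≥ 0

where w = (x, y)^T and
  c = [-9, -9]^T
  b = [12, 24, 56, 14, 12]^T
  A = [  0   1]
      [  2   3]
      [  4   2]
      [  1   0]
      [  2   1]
Each vertex is the intersection of two constraint boundaries that also satisfies all remaining constraints:
  x = 0 and y = 0 → (0, 0)
  2x + y = 12 and y = 0 → (6, 0)
  2x + 3y = 24 and 2x + y = 12 → (3, 6)
  2x + 3y = 24 and x = 0 → (0, 8)

Evaluating z = -9x - 9y at each vertex:
  (0, 0): z = 0
  (6, 0): z = -54
  (3, 6): z = -81
  (0, 8): z = -72

The minimum is at (3, 6) with z = -81.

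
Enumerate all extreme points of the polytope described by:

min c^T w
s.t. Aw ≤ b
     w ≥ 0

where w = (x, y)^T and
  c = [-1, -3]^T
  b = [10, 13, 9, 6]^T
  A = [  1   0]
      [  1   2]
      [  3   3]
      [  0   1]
Each vertex is the intersection of two constraint boundaries that also satisfies all remaining constraints:
  x = 0 and y = 0 → (0, 0)
  3x + 3y = 9 and y = 0 → (3, 0)
  3x + 3y = 9 and x = 0 → (0, 3)

Vertices: (0, 0), (3, 0), (0, 3)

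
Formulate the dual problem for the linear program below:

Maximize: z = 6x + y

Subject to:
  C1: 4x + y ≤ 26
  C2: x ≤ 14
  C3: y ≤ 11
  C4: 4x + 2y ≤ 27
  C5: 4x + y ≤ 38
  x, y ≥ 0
Minimize: z = 26y1 + 14y2 + 11y3 + 27y4 + 38y5

Subject to:
  C1: -4y1 - y2 - 4y4 - 4y5 ≤ -6
  C2: -y1 - y3 - 2y4 - y5 ≤ -1
  y1, y2, y3, y4, y5 ≥ 0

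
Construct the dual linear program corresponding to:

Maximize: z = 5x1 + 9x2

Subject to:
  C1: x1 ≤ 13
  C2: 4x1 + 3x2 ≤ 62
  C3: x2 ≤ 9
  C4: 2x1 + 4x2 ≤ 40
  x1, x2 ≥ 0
Minimize: z = 13y1 + 62y2 + 9y3 + 40y4

Subject to:
  C1: -y1 - 4y2 - 2y4 ≤ -5
  C2: -3y2 - y3 - 4y4 ≤ -9
  y1, y2, y3, y4 ≥ 0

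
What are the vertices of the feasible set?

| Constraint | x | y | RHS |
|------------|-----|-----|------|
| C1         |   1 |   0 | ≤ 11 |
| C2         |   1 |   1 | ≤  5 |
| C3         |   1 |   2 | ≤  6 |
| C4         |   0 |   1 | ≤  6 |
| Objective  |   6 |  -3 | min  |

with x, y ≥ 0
Each vertex is the intersection of two constraint boundaries that also satisfies all remaining constraints:
  x = 0 and y = 0 → (0, 0)
  x + y = 5 and y = 0 → (5, 0)
  x + y = 5 and x + 2y = 6 → (4, 1)
  x + 2y = 6 and x = 0 → (0, 3)

Vertices: (0, 0), (5, 0), (4, 1), (0, 3)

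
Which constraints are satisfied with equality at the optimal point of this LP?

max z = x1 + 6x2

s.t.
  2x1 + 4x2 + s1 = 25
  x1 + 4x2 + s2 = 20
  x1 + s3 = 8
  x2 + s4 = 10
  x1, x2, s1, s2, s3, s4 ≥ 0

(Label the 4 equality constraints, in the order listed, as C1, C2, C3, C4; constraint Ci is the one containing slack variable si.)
Optimal: x1 = 0, x2 = 5
Slack at optimum:
  C1: slack = 5
  C2: slack = 0 (binding)
  C3: slack = 8
  C4: slack = 5
  x1 ≥ 0: x1 = 0 (binding)
  x2 ≥ 0: x2 = 5
Binding constraints: C2, x1 ≥ 0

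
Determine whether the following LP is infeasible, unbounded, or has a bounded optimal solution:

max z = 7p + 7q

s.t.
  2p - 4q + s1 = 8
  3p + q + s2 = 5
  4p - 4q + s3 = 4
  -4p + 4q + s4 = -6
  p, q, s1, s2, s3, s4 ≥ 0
The row 4p - 4q + s3 = 4 with s3 ≥ 0 requires 4p - 4q ≤ 4, while the row -4p + 4q + s4 = -6 with s4 ≥ 0 is equivalent to 4p - 4q ≥ 6. Together they would need 6 ≤ 4p - 4q ≤ 4, which is impossible since 6 > 4. No point satisfies all constraints.

The feasible region is empty; the LP is infeasible.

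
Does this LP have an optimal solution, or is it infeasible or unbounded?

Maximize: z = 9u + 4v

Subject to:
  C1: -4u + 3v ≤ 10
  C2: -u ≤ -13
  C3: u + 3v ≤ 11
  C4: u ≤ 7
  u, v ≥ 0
C4 requires u ≤ 7, while C2 (-u ≤ -13) is equivalent to u ≥ 13. Together they would need 13 ≤ u ≤ 7, which is impossible since 13 > 7. No point satisfies all constraints.

Infeasible: no point satisfies all constraints simultaneously.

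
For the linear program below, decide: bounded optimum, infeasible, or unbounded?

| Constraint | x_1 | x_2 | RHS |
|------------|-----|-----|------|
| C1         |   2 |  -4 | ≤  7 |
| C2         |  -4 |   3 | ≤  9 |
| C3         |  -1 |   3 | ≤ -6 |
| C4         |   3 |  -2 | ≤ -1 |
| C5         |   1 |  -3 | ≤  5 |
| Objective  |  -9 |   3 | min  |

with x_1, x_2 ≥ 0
C5 requires x_1 - 3x_2 ≤ 5, while C3 (-x_1 + 3x_2 ≤ -6) is equivalent to x_1 - 3x_2 ≥ 6. Together they would need 6 ≤ x_1 - 3x_2 ≤ 5, which is impossible since 6 > 5. No point satisfies all constraints.

Infeasible: no point satisfies all constraints simultaneously.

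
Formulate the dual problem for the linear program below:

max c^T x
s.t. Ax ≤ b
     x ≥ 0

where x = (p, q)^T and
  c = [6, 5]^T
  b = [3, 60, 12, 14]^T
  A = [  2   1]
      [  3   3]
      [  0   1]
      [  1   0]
Minimize: z = 3y1 + 60y2 + 12y3 + 14y4

Subject to:
  C1: -2y1 - 3y2 - y4 ≤ -6
  C2: -y1 - 3y2 - y3 ≤ -5
  y1, y2, y3, y4 ≥ 0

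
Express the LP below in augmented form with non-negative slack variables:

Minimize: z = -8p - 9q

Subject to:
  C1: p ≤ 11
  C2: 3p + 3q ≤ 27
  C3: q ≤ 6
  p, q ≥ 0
min z = -8p - 9q

s.t.
  p + s1 = 11
  3p + 3q + s2 = 27
  q + s3 = 6
  p, q, s1, s2, s3 ≥ 0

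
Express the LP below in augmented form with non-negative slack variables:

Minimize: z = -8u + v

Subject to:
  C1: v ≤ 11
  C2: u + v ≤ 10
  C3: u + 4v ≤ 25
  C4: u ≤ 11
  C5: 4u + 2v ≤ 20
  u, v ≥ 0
min z = -8u + v

s.t.
  v + s1 = 11
  u + v + s2 = 10
  u + 4v + s3 = 25
  u + s4 = 11
  4u + 2v + s5 = 20
  u, v, s1, s2, s3, s4, s5 ≥ 0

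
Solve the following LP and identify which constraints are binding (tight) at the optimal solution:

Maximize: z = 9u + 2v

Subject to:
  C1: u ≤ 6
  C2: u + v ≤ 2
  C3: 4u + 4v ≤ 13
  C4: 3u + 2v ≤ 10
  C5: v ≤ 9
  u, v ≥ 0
Optimal: u = 2, v = 0
Binding: C2, v ≥ 0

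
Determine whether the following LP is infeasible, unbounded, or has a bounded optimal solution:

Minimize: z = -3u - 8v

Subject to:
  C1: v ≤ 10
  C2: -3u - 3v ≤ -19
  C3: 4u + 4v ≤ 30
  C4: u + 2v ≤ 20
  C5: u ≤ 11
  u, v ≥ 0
The point (0, 7.5) satisfies every constraint, so the LP is feasible; the constraints give u ≤ 11 and v ≤ 10, which with u, v ≥ 0 keep the feasible region inside a bounded box. A feasible, bounded LP attains a finite optimum at a vertex.

Evaluating z = -3u - 8v at each vertex:
  (6.333, 0): z = -19
  (7.5, 0): z = -22.5
  (0, 7.5): z = -60
  (0, 6.333): z = -50.67

Bounded optimum: z* = -60 at (0, 7.5).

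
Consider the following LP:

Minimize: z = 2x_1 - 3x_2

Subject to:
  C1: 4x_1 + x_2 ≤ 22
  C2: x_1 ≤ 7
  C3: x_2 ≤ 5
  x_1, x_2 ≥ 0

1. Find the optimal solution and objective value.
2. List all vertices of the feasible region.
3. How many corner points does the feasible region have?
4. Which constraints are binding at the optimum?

1. x_1 = 0, x_2 = 5, z = -15
2. (0, 0), (5.5, 0), (4.25, 5), (0, 5)
3. 4
4. C3, x_1 ≥ 0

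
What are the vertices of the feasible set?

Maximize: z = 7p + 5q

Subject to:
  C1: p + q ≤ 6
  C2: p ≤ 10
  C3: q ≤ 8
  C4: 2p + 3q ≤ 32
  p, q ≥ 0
Each vertex is the intersection of two constraint boundaries that also satisfies all remaining constraints:
  p = 0 and q = 0 → (0, 0)
  p + q = 6 and q = 0 → (6, 0)
  p + q = 6 and p = 0 → (0, 6)

Vertices: (0, 0), (6, 0), (0, 6)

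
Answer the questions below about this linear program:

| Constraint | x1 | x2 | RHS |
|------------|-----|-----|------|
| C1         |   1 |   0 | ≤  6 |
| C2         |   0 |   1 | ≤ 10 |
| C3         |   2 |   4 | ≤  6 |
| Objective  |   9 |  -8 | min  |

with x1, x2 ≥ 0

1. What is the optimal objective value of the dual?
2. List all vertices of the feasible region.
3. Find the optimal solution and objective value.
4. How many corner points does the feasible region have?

1. -12 (by strong duality, equal to the primal optimum)
2. (0, 0), (3, 0), (0, 1.5)
3. x1 = 0, x2 = 1.5, z = -12
4. 3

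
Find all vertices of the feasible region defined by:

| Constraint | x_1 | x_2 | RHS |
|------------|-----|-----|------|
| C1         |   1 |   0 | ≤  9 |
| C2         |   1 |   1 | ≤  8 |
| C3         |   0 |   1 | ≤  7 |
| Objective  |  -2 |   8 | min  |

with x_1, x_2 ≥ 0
Each vertex is the intersection of two constraint boundaries that also satisfies all remaining constraints:
  x_1 = 0 and x_2 = 0 → (0, 0)
  x_1 + x_2 = 8 and x_2 = 0 → (8, 0)
  x_1 + x_2 = 8 and x_2 = 7 → (1, 7)
  x_2 = 7 and x_1 = 0 → (0, 7)

Vertices: (0, 0), (8, 0), (1, 7), (0, 7)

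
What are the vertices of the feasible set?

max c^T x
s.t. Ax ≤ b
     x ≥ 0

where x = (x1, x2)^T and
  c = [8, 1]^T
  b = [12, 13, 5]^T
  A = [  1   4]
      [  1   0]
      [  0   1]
Each vertex is the intersection of two constraint boundaries that also satisfies all remaining constraints:
  x1 = 0 and x2 = 0 → (0, 0)
  x1 + 4x2 = 12 and x2 = 0 → (12, 0)
  x1 + 4x2 = 12 and x1 = 0 → (0, 3)

Vertices: (0, 0), (12, 0), (0, 3)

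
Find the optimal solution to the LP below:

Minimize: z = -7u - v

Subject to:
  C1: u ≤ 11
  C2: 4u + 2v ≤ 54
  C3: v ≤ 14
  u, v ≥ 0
Each vertex is the intersection of two constraint boundaries that also satisfies all remaining constraints:
  u = 0 and v = 0 → (0, 0)
  u = 11 and v = 0 → (11, 0)
  u = 11 and 4u + 2v = 54 → (11, 5)
  4u + 2v = 54 and v = 14 → (6.5, 14)
  v = 14 and u = 0 → (0, 14)

Evaluating z = -7u - v at each vertex:
  (0, 0): z = 0
  (11, 0): z = -77
  (11, 5): z = -82
  (6.5, 14): z = -59.5
  (0, 14): z = -14

The minimum is at (11, 5) with z = -82.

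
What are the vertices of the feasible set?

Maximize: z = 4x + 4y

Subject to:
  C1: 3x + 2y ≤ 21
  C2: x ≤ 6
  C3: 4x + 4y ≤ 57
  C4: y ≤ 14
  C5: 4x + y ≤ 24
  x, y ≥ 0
Each vertex is the intersection of two constraint boundaries that also satisfies all remaining constraints:
  x = 0 and y = 0 → (0, 0)
  x = 6 and 4x + y = 24 → (6, 0)
  3x + 2y = 21 and 4x + y = 24 → (5.4, 2.4)
  3x + 2y = 21 and x = 0 → (0, 10.5)

Vertices: (0, 0), (6, 0), (5.4, 2.4), (0, 10.5)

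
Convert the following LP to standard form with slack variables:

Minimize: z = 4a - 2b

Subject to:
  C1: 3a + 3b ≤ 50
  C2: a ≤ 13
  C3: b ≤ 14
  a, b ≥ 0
min z = 4a - 2b

s.t.
  3a + 3b + s1 = 50
  a + s2 = 13
  b + s3 = 14
  a, b, s1, s2, s3 ≥ 0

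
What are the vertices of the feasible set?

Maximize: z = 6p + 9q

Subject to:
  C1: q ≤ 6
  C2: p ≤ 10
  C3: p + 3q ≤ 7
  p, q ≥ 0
Each vertex is the intersection of two constraint boundaries that also satisfies all remaining constraints:
  p = 0 and q = 0 → (0, 0)
  p + 3q = 7 and q = 0 → (7, 0)
  p + 3q = 7 and p = 0 → (0, 2.333)

Vertices: (0, 0), (7, 0), (0, 2.333)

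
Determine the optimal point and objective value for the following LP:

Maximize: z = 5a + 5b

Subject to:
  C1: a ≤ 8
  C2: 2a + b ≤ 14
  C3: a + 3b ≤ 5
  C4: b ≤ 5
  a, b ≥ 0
a = 5, b = 0, z = 25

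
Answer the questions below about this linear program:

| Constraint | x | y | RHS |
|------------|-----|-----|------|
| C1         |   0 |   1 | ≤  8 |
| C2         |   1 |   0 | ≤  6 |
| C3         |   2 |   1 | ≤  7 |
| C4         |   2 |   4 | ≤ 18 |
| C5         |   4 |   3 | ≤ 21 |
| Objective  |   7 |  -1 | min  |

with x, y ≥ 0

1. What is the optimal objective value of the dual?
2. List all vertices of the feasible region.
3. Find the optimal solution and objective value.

1. -4.5 (by strong duality, equal to the primal optimum)
2. (0, 0), (3.5, 0), (1.667, 3.667), (0, 4.5)
3. x = 0, y = 4.5, z = -4.5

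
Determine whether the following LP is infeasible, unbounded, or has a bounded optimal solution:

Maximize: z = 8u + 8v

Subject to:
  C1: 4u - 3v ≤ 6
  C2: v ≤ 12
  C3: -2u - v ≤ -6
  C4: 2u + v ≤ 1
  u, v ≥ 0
C4 requires 2u + v ≤ 1, while C3 (-2u - v ≤ -6) is equivalent to 2u + v ≥ 6. Together they would need 6 ≤ 2u + v ≤ 1, which is impossible since 6 > 1. No point satisfies all constraints.

Infeasible: no point satisfies all constraints simultaneously.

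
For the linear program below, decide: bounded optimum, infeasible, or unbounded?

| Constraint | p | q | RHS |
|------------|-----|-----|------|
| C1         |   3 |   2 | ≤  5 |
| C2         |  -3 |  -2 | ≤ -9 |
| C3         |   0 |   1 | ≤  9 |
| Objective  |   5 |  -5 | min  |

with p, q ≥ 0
C1 requires 3p + 2q ≤ 5, while C2 (-3p - 2q ≤ -9) is equivalent to 3p + 2q ≥ 9. Together they would need 9 ≤ 3p + 2q ≤ 5, which is impossible since 9 > 5. No point satisfies all constraints.

Infeasible: no point satisfies all constraints simultaneously.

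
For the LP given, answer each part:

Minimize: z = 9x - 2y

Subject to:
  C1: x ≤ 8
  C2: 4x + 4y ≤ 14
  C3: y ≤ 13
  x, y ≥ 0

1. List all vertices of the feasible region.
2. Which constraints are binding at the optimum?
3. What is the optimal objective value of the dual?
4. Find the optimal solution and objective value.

1. (0, 0), (3.5, 0), (0, 3.5)
2. C2, x ≥ 0
3. -7 (by strong duality, equal to the primal optimum)
4. x = 0, y = 3.5, z = -7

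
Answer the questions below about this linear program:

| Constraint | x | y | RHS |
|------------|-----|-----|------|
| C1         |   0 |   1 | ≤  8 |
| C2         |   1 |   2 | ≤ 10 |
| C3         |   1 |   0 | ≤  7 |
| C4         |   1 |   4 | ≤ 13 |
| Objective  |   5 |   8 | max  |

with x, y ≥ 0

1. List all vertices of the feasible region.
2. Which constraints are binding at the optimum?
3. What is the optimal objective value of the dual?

1. (0, 0), (7, 0), (7, 1.5), (0, 3.25)
2. C2, C3, C4
3. 47 (by strong duality, equal to the primal optimum)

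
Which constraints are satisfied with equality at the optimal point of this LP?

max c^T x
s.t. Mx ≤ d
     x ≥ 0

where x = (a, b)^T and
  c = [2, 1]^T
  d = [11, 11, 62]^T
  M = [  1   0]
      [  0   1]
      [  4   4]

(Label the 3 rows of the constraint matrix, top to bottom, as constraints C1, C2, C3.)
Optimal: a = 11, b = 4.5
Slack at optimum:
  C1: slack = 0 (binding)
  C2: slack = 6.5
  C3: slack = 0 (binding)
  a ≥ 0: a = 11
  b ≥ 0: b = 4.5
Binding constraints: C1, C3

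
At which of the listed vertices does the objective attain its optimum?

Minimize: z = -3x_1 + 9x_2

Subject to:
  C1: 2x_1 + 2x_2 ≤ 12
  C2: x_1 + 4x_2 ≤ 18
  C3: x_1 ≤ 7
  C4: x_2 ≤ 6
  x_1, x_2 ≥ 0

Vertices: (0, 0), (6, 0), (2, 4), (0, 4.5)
(6, 0) with z = -18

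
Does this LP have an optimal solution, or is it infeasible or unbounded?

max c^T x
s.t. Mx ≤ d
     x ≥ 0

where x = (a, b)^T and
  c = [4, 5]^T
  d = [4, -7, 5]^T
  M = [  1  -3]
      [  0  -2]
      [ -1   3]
Feasible point: (7, 4) satisfies every constraint, so the LP is feasible.
Direction d = (3, 1): for each constraint row a, a·d ≤ 0 —
  (1)(3) + (-3)(1) = 0 ≤ 0
  (0)(3) + (-2)(1) = -2 ≤ 0
  (-1)(3) + (3)(1) = 0 ≤ 0
and d ≥ 0, so (7, 4) + t·d stays feasible for every t ≥ 0. Along this ray z = 4a + 5b changes by 17 per unit t, so z → +∞.

Unbounded — the objective can increase without bound over the feasible region.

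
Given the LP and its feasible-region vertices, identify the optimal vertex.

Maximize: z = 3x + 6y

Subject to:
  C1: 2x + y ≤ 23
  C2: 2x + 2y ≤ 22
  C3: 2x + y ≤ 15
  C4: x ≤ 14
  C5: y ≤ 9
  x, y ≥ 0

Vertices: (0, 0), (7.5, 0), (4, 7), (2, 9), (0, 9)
(2, 9) with z = 60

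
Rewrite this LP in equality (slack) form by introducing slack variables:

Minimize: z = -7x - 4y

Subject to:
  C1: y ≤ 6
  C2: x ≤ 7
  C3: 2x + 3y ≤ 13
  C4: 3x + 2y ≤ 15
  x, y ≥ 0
min z = -7x - 4y

s.t.
  y + s1 = 6
  x + s2 = 7
  2x + 3y + s3 = 13
  3x + 2y + s4 = 15
  x, y, s1, s2, s3, s4 ≥ 0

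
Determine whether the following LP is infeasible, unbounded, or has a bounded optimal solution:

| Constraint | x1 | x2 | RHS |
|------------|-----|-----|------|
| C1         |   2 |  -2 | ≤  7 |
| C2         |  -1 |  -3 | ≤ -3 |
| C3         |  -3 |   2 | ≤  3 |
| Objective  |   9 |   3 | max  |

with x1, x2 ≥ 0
Feasible point: (0, 1) satisfies every constraint, so the LP is feasible.
Direction d = (1, 1): for each constraint row a, a·d ≤ 0 —
  (2)(1) + (-2)(1) = 0 ≤ 0
  (-1)(1) + (-3)(1) = -4 ≤ 0
  (-3)(1) + (2)(1) = -1 ≤ 0
and d ≥ 0, so (0, 1) + t·d stays feasible for every t ≥ 0. Along this ray z = 9x1 + 3x2 changes by 12 per unit t, so z → +∞.

Unbounded — the objective can increase without bound over the feasible region.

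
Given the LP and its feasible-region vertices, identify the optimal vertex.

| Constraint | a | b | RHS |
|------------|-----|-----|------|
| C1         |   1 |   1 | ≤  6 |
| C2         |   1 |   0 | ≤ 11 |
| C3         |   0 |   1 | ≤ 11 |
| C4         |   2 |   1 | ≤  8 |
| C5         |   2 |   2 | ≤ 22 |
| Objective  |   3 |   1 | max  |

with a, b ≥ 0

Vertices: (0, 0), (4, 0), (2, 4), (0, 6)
Evaluating z = 3a + b at each vertex:
  (0, 0): z = 0
  (4, 0): z = 12
  (2, 4): z = 10
  (0, 6): z = 6

The largest value is z = 12, attained at (4, 0).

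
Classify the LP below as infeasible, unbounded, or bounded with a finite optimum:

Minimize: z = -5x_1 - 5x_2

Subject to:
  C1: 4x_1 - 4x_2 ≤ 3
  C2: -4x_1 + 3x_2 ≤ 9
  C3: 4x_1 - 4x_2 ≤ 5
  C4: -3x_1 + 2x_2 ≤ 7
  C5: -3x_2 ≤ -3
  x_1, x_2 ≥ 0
Feasible point: (0, 1) satisfies every constraint, so the LP is feasible.
Direction d = (1, 1): for each constraint row a, a·d ≤ 0 —
  (4)(1) + (-4)(1) = 0 ≤ 0
  (-4)(1) + (3)(1) = -1 ≤ 0
  (4)(1) + (-4)(1) = 0 ≤ 0
  (-3)(1) + (2)(1) = -1 ≤ 0
  (0)(1) + (-3)(1) = -3 ≤ 0
and d ≥ 0, so (0, 1) + t·d stays feasible for every t ≥ 0. Along this ray z = -5x_1 - 5x_2 changes by -10 per unit t, so z → −∞.

Unbounded: there is a feasible ray along which z → −∞.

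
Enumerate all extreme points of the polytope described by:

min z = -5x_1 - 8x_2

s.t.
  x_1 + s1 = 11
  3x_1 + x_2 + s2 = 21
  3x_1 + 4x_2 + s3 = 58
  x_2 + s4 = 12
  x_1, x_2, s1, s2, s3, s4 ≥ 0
Each vertex is the intersection of two constraint boundaries that also satisfies all remaining constraints:
  x_1 = 0 and x_2 = 0 → (0, 0)
  3x_1 + x_2 = 21 and x_2 = 0 → (7, 0)
  3x_1 + x_2 = 21 and x_2 = 12 → (3, 12)
  x_2 = 12 and x_1 = 0 → (0, 12)

Vertices: (0, 0), (7, 0), (3, 12), (0, 12)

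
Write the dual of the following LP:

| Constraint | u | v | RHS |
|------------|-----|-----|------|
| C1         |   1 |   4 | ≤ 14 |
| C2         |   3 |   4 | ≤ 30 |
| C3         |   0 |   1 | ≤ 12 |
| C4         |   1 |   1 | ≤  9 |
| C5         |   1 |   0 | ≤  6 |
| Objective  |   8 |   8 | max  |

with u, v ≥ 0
Minimize: z = 14y1 + 30y2 + 12y3 + 9y4 + 6y5

Subject to:
  C1: -y1 - 3y2 - y4 - y5 ≤ -8
  C2: -4y1 - 4y2 - y3 - y4 ≤ -8
  y1, y2, y3, y4, y5 ≥ 0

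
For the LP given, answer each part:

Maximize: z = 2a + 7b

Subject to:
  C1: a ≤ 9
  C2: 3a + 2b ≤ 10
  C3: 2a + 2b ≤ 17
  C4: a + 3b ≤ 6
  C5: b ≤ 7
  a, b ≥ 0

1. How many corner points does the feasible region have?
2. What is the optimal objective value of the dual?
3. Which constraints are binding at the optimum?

1. 4
2. 14 (by strong duality, equal to the primal optimum)
3. C4, a ≥ 0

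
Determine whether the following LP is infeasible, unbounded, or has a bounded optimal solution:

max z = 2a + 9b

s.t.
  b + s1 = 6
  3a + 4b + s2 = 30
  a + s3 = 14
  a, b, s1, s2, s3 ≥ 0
The point (2, 6) satisfies every constraint, so the LP is feasible; the constraints give a ≤ 14 and b ≤ 6, which with a, b ≥ 0 keep the feasible region inside a bounded box. A feasible, bounded LP attains a finite optimum at a vertex.

Evaluating z = 2a + 9b at each vertex:
  (0, 0): z = 0
  (10, 0): z = 20
  (2, 6): z = 58
  (0, 6): z = 54

The LP has an optimal solution: (2, 6) with z = 58.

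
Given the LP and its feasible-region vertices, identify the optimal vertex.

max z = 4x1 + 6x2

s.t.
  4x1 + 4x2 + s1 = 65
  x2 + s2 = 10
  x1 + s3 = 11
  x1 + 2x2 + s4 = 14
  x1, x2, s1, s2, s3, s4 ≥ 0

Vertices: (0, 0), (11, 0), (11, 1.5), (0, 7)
Evaluating z = 4x1 + 6x2 at each vertex:
  (0, 0): z = 0
  (11, 0): z = 44
  (11, 1.5): z = 53
  (0, 7): z = 42

The largest value is z = 53, attained at (11, 1.5).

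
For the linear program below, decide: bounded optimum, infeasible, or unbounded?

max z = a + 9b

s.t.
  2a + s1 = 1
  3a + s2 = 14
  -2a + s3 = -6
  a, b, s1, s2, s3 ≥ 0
The row 2a + s1 = 1 with s1 ≥ 0 requires 2a ≤ 1, while the row -2a + s3 = -6 with s3 ≥ 0 is equivalent to 2a ≥ 6. Together they would need 6 ≤ 2a ≤ 1, which is impossible since 6 > 1. No point satisfies all constraints.

Infeasible: no point satisfies all constraints simultaneously.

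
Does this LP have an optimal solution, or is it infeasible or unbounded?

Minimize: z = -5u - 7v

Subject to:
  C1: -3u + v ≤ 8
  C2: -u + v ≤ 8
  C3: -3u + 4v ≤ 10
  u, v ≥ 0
Feasible point: (0, 0) satisfies every constraint, so the LP is feasible.
Direction d = (1, 0): for each constraint row a, a·d ≤ 0 —
  (-3)(1) + (1)(0) = -3 ≤ 0
  (-1)(1) + (1)(0) = -1 ≤ 0
  (-3)(1) + (4)(0) = -3 ≤ 0
and d ≥ 0, so (0, 0) + t·d stays feasible for every t ≥ 0. Along this ray z = -5u - 7v changes by -5 per unit t, so z → −∞.

The LP is unbounded; z can be made arbitrarily small.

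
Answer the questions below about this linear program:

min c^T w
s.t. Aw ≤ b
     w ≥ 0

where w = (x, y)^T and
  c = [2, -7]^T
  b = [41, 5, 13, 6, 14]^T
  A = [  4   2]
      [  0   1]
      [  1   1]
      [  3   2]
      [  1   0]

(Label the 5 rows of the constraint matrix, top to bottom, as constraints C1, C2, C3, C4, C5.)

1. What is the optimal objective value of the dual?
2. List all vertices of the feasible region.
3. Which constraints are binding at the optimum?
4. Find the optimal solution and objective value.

1. -21 (by strong duality, equal to the primal optimum)
2. (0, 0), (2, 0), (0, 3)
3. C4, x ≥ 0
4. x = 0, y = 3, z = -21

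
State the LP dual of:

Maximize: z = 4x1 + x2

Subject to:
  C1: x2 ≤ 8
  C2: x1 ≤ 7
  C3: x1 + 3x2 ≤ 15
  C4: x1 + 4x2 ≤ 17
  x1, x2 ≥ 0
Minimize: z = 8y1 + 7y2 + 15y3 + 17y4

Subject to:
  C1: -y2 - y3 - y4 ≤ -4
  C2: -y1 - 3y3 - 4y4 ≤ -1
  y1, y2, y3, y4 ≥ 0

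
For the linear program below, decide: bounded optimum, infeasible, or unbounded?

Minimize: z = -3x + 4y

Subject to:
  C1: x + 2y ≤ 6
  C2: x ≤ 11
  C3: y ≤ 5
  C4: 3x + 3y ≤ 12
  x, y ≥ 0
The point (4, 0) satisfies every constraint, so the LP is feasible; the constraints give x ≤ 11 and y ≤ 5, which with x, y ≥ 0 keep the feasible region inside a bounded box. A feasible, bounded LP attains a finite optimum at a vertex.

Bounded optimum: z* = -12 at (4, 0).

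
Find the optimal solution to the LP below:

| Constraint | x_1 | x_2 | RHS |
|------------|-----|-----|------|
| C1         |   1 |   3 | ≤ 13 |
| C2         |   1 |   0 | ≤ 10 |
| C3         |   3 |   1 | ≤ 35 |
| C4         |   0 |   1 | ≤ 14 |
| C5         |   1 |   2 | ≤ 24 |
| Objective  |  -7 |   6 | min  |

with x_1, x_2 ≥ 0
Each vertex is the intersection of two constraint boundaries that also satisfies all remaining constraints:
  x_1 = 0 and x_2 = 0 → (0, 0)
  x_1 = 10 and x_2 = 0 → (10, 0)
  x_1 + 3x_2 = 13 and x_1 = 10 → (10, 1)
  x_1 + 3x_2 = 13 and x_1 = 0 → (0, 4.333)

Evaluating z = -7x_1 + 6x_2 at each vertex:
  (0, 0): z = 0
  (10, 0): z = -70
  (10, 1): z = -64
  (0, 4.333): z = 26

The minimum is at (10, 0) with z = -70.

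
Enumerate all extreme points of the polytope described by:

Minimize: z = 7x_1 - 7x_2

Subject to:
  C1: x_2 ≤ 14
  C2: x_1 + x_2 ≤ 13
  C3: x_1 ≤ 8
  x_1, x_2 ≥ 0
Each vertex is the intersection of two constraint boundaries that also satisfies all remaining constraints:
  x_1 = 0 and x_2 = 0 → (0, 0)
  x_1 = 8 and x_2 = 0 → (8, 0)
  x_1 + x_2 = 13 and x_1 = 8 → (8, 5)
  x_1 + x_2 = 13 and x_1 = 0 → (0, 13)

Vertices: (0, 0), (8, 0), (8, 5), (0, 13)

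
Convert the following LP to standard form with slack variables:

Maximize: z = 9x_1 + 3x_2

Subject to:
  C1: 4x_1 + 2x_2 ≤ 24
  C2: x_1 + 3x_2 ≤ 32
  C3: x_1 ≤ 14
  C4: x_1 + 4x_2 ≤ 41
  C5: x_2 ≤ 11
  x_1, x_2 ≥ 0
max z = 9x_1 + 3x_2

s.t.
  4x_1 + 2x_2 + s1 = 24
  x_1 + 3x_2 + s2 = 32
  x_1 + s3 = 14
  x_1 + 4x_2 + s4 = 41
  x_2 + s5 = 11
  x_1, x_2, s1, s2, s3, s4, s5 ≥ 0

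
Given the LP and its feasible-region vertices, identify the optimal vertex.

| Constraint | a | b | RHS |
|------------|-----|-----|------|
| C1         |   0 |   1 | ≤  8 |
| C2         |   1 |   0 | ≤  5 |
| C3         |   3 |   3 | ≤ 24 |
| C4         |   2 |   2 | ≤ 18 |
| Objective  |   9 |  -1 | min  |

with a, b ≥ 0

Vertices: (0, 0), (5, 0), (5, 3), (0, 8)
Evaluating z = 9a - b at each vertex:
  (0, 0): z = 0
  (5, 0): z = 45
  (5, 3): z = 42
  (0, 8): z = -8

The smallest value is z = -8, attained at (0, 8).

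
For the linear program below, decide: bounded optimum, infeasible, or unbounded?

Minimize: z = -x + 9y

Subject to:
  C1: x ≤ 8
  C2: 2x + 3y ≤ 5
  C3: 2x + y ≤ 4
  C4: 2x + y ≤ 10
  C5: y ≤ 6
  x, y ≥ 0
The point (2, 0) satisfies every constraint, so the LP is feasible; the constraints give x ≤ 8 and y ≤ 6, which with x, y ≥ 0 keep the feasible region inside a bounded box. A feasible, bounded LP attains a finite optimum at a vertex.

Bounded optimum: z* = -2 at (2, 0).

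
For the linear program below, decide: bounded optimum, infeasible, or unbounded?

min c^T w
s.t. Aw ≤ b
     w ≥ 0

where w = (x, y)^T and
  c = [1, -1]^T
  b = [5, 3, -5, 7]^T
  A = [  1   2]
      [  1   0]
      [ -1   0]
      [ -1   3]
One constraint requires x ≤ 3, while the constraint -x ≤ -5 is equivalent to x ≥ 5. Together they would need 5 ≤ x ≤ 3, which is impossible since 5 > 3. No point satisfies all constraints.

Infeasible: no point satisfies all constraints simultaneously.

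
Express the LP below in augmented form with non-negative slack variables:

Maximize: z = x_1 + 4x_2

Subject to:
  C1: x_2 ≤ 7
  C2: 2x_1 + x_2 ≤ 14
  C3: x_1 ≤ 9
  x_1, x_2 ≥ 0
max z = x_1 + 4x_2

s.t.
  x_2 + s1 = 7
  2x_1 + x_2 + s2 = 14
  x_1 + s3 = 9
  x_1, x_2, s1, s2, s3 ≥ 0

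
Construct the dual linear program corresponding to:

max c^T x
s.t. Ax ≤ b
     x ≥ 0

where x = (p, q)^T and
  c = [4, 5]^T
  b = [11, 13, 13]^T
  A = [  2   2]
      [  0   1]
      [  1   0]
Minimize: z = 11y1 + 13y2 + 13y3

Subject to:
  C1: -2y1 - y3 ≤ -4
  C2: -2y1 - y2 ≤ -5
  y1, y2, y3 ≥ 0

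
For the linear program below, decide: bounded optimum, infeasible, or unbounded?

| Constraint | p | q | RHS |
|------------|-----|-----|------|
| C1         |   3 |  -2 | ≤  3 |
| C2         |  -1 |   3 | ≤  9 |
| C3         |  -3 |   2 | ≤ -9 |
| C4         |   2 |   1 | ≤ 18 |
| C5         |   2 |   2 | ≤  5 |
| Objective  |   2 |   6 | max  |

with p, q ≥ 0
C1 requires 3p - 2q ≤ 3, while C3 (-3p + 2q ≤ -9) is equivalent to 3p - 2q ≥ 9. Together they would need 9 ≤ 3p - 2q ≤ 3, which is impossible since 9 > 3. No point satisfies all constraints.

Infeasible: no point satisfies all constraints simultaneously.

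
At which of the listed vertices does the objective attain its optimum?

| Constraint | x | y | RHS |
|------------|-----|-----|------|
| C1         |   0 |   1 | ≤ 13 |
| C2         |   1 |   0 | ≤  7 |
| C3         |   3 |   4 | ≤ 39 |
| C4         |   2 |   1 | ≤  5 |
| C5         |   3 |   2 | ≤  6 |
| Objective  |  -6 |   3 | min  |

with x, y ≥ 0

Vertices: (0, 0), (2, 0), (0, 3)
Evaluating z = -6x + 3y at each vertex:
  (0, 0): z = 0
  (2, 0): z = -12
  (0, 3): z = 9

The smallest value is z = -12, attained at (2, 0).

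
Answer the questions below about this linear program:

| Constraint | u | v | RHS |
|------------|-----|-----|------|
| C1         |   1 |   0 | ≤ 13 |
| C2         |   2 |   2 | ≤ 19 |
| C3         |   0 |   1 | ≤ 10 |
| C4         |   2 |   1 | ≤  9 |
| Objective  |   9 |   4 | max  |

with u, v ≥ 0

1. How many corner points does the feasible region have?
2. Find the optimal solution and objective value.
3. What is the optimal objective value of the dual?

1. 3
2. u = 4.5, v = 0, z = 40.5
3. 40.5 (by strong duality, equal to the primal optimum)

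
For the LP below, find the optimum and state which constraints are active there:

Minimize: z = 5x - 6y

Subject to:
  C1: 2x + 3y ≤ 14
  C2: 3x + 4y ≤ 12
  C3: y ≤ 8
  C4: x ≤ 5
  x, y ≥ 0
Optimal: x = 0, y = 3
Slack at optimum:
  C1: slack = 5
  C2: slack = 0 (binding)
  C3: slack = 5
  C4: slack = 5
  x ≥ 0: x = 0 (binding)
  y ≥ 0: y = 3
Binding constraints: C2, x ≥ 0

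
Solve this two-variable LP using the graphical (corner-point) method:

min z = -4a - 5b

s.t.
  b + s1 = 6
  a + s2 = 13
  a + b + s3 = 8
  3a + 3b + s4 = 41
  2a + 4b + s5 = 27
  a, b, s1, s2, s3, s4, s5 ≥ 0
a = 2.5, b = 5.5, z = -37.5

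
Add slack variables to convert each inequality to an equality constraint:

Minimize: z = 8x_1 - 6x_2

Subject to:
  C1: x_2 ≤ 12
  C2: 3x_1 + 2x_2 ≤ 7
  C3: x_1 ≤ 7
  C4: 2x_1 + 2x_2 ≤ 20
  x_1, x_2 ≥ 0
min z = 8x_1 - 6x_2

s.t.
  x_2 + s1 = 12
  3x_1 + 2x_2 + s2 = 7
  x_1 + s3 = 7
  2x_1 + 2x_2 + s4 = 20
  x_1, x_2, s1, s2, s3, s4 ≥ 0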